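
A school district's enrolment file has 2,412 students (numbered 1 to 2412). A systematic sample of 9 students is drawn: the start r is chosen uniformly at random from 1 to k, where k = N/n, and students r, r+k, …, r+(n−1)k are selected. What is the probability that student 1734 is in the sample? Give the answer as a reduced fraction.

k = 2412/9 = 268.
Student 1734 is selected iff r ≡ 1734 (mod 268); exactly one such r in {1,…,268}.
Inclusion probability = 1/268.

1/268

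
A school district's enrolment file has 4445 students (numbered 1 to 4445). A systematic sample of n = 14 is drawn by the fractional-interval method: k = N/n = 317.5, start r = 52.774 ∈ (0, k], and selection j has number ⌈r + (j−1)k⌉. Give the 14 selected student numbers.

53, 371, 688, 1006, 1323, 1641, 1958, 2276, 2593, 2911, 3228, 3546, 3863, 4181

j=1: r + 0k = 52.774 → ⌈·⌉ = 53
j=2: r + 1k = 370.274 → ⌈·⌉ = 371
j=3: r + 2k = 687.774 → ⌈·⌉ = 688
j=4: r + 3k = 1005.274 → ⌈·⌉ = 1006
j=5: r + 4k = 1322.774 → ⌈·⌉ = 1323
j=6: r + 5k = 1640.274 → ⌈·⌉ = 1641
j=7: r + 6k = 1957.774 → ⌈·⌉ = 1958
j=8: r + 7k = 2275.274 → ⌈·⌉ = 2276
j=9: r + 8k = 2592.774 → ⌈·⌉ = 2593
j=10: r + 9k = 2910.274 → ⌈·⌉ = 2911
j=11: r + 10k = 3227.774 → ⌈·⌉ = 3228
j=12: r + 11k = 3545.274 → ⌈·⌉ = 3546
j=13: r + 12k = 3862.774 → ⌈·⌉ = 3863
j=14: r + 13k = 4180.274 → ⌈·⌉ = 4181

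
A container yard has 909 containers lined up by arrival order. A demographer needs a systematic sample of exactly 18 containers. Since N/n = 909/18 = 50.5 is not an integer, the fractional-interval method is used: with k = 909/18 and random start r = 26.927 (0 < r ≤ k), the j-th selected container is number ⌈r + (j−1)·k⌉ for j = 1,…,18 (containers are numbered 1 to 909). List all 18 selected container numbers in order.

27, 78, 128, 179, 229, 280, 330, 381, 431, 482, 532, 583, 633, 684, 734, 785, 835, 886

j=1: r + 0k = 26.927 → ⌈·⌉ = 27
j=2: r + 1k = 77.427 → ⌈·⌉ = 78
j=3: r + 2k = 127.927 → ⌈·⌉ = 128
j=4: r + 3k = 178.427 → ⌈·⌉ = 179
j=5: r + 4k = 228.927 → ⌈·⌉ = 229
j=6: r + 5k = 279.427 → ⌈·⌉ = 280
j=7: r + 6k = 329.927 → ⌈·⌉ = 330
j=8: r + 7k = 380.427 → ⌈·⌉ = 381
j=9: r + 8k = 430.927 → ⌈·⌉ = 431
j=10: r + 9k = 481.427 → ⌈·⌉ = 482
j=11: r + 10k = 531.927 → ⌈·⌉ = 532
j=12: r + 11k = 582.427 → ⌈·⌉ = 583
j=13: r + 12k = 632.927 → ⌈·⌉ = 633
j=14: r + 13k = 683.427 → ⌈·⌉ = 684
j=15: r + 14k = 733.927 → ⌈·⌉ = 734
j=16: r + 15k = 784.427 → ⌈·⌉ = 785
j=17: r + 16k = 834.927 → ⌈·⌉ = 835
j=18: r + 17k = 885.427 → ⌈·⌉ = 886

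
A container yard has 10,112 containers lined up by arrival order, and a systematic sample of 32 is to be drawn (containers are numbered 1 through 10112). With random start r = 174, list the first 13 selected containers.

174, 490, 806, 1122, 1438, 1754, 2070, 2386, 2702, 3018, 3334, 3650, 3966

k = N/n = 10112/32 = 316
container 1: 174
container 2: 174 + 316 = 490
container 3: 490 + 316 = 806
container 4: 806 + 316 = 1122
container 5: 1122 + 316 = 1438
container 6: 1438 + 316 = 1754
container 7: 1754 + 316 = 2070
container 8: 2070 + 316 = 2386
container 9: 2386 + 316 = 2702
container 10: 2702 + 316 = 3018
container 11: 3018 + 316 = 3334
container 12: 3334 + 316 = 3650
container 13: 3650 + 316 = 3966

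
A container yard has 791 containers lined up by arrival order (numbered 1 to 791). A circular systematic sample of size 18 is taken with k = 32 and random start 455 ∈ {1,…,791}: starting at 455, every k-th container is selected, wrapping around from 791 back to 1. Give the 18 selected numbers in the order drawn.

455, 487, 519, 551, 583, 615, 647, 679, 711, 743, 775, 16, 48, 80, 112, 144, 176, 208

Selection 1: 455
Selection 2: 455 + 32 = 487
Selection 3: 487 + 32 = 519
Selection 4: 519 + 32 = 551
Selection 5: 551 + 32 = 583
Selection 6: 583 + 32 = 615
Selection 7: 615 + 32 = 647
Selection 8: 647 + 32 = 679
Selection 9: 679 + 32 = 711
Selection 10: 711 + 32 = 743
Selection 11: 743 + 32 = 775
Selection 12: 775 + 32 = 807 → 807 − 791 = 16
Selection 13: 16 + 32 = 48
Selection 14: 48 + 32 = 80
Selection 15: 80 + 32 = 112
Selection 16: 112 + 32 = 144
Selection 17: 144 + 32 = 176
Selection 18: 176 + 32 = 208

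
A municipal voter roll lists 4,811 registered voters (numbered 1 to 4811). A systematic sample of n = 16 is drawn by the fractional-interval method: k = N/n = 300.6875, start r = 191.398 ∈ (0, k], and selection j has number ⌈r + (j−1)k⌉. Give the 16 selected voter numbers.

192, 493, 793, 1094, 1395, 1695, 1996, 2297, 2597, 2898, 3199, 3499, 3800, 4101, 4402, 4702

j=1: r + 0k = 191.398 → ⌈·⌉ = 192
j=2: r + 1k = 492.0855 → ⌈·⌉ = 493
j=3: r + 2k = 792.773 → ⌈·⌉ = 793
j=4: r + 3k = 1093.4605 → ⌈·⌉ = 1094
j=5: r + 4k = 1394.148 → ⌈·⌉ = 1395
j=6: r + 5k = 1694.8355 → ⌈·⌉ = 1695
j=7: r + 6k = 1995.523 → ⌈·⌉ = 1996
j=8: r + 7k = 2296.2105 → ⌈·⌉ = 2297
j=9: r + 8k = 2596.898 → ⌈·⌉ = 2597
j=10: r + 9k = 2897.5855 → ⌈·⌉ = 2898
j=11: r + 10k = 3198.273 → ⌈·⌉ = 3199
j=12: r + 11k = 3498.9605 → ⌈·⌉ = 3499
j=13: r + 12k = 3799.648 → ⌈·⌉ = 3800
j=14: r + 13k = 4100.3355 → ⌈·⌉ = 4101
j=15: r + 14k = 4401.023 → ⌈·⌉ = 4402
j=16: r + 15k = 4701.7105 → ⌈·⌉ = 4702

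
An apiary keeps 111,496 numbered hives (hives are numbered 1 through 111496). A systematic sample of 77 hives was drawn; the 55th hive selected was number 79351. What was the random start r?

k = 111496/77 = 1448
r = 79351 − (55−1)×1448 = 79351 − 78192 = 1159

1159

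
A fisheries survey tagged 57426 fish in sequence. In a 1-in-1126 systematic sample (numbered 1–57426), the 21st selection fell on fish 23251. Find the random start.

k = 1126
r = 23251 − (21−1)×1126 = 23251 − 22520 = 731

731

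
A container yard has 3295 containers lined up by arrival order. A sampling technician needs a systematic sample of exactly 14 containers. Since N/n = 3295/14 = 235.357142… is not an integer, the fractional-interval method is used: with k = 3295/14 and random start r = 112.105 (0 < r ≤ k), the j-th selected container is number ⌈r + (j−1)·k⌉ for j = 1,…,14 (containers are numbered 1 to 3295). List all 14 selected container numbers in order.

113, 348, 583, 819, 1054, 1289, 1525, 1760, 1995, 2231, 2466, 2702, 2937, 3172

j=1: r + 0k = 112.105 → ⌈·⌉ = 113
j=2: r + 1k = 347.462142… → ⌈·⌉ = 348
j=3: r + 2k = 582.819285… → ⌈·⌉ = 583
j=4: r + 3k = 818.176428… → ⌈·⌉ = 819
j=5: r + 4k = 1053.533571… → ⌈·⌉ = 1054
j=6: r + 5k = 1288.890714… → ⌈·⌉ = 1289
j=7: r + 6k = 1524.247857… → ⌈·⌉ = 1525
j=8: r + 7k = 1759.605 → ⌈·⌉ = 1760
j=9: r + 8k = 1994.962142… → ⌈·⌉ = 1995
j=10: r + 9k = 2230.319285… → ⌈·⌉ = 2231
j=11: r + 10k = 2465.676428… → ⌈·⌉ = 2466
j=12: r + 11k = 2701.033571… → ⌈·⌉ = 2702
j=13: r + 12k = 2936.390714… → ⌈·⌉ = 2937
j=14: r + 13k = 3171.747857… → ⌈·⌉ = 3172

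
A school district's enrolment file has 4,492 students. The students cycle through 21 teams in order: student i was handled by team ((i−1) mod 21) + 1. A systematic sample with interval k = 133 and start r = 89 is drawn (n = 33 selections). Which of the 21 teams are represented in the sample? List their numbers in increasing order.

Consecutive selections differ by k = 133, so their team numbers differ by 133 mod 21 = 7.
gcd(133, 21) = 7, so the sample visits 21/7 = 3 distinct residues mod 21.
Start 89 is team 5; the teams hit are 5, 12, 19.

5, 12, 19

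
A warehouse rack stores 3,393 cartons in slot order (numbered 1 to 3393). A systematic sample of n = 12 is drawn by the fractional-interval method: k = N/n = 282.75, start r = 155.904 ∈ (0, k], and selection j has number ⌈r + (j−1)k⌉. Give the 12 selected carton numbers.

j=1: r + 0k = 155.904 → ⌈·⌉ = 156
j=2: r + 1k = 438.654 → ⌈·⌉ = 439
j=3: r + 2k = 721.404 → ⌈·⌉ = 722
j=4: r + 3k = 1004.154 → ⌈·⌉ = 1005
j=5: r + 4k = 1286.904 → ⌈·⌉ = 1287
j=6: r + 5k = 1569.654 → ⌈·⌉ = 1570
j=7: r + 6k = 1852.404 → ⌈·⌉ = 1853
j=8: r + 7k = 2135.154 → ⌈·⌉ = 2136
j=9: r + 8k = 2417.904 → ⌈·⌉ = 2418
j=10: r + 9k = 2700.654 → ⌈·⌉ = 2701
j=11: r + 10k = 2983.404 → ⌈·⌉ = 2984
j=12: r + 11k = 3266.154 → ⌈·⌉ = 3267

156, 439, 722, 1005, 1287, 1570, 1853, 2136, 2418, 2701, 2984, 3267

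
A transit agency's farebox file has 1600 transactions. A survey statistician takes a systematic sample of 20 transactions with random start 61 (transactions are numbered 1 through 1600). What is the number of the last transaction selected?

1581

k = 1600/20 = 80
20th selection = r + (20−1)·k = 61 + 19×80 = 61 + 1520 = 1581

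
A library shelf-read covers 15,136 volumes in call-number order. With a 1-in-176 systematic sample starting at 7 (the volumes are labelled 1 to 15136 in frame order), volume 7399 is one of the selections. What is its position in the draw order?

k = 176
position = (7399 − 7)/176 + 1 = 7392/176 + 1 = 42 + 1 = 43

43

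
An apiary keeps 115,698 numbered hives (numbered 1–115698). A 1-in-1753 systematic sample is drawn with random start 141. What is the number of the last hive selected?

k = 1753
66th selection = r + (66−1)·k = 141 + 65×1753 = 141 + 113945 = 114086

114086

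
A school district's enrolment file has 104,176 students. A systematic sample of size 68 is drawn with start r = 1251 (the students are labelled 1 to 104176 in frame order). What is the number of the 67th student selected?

k = 104176/68 = 1532
67th selection = r + (67−1)·k = 1251 + 66×1532 = 1251 + 101112 = 102363

102363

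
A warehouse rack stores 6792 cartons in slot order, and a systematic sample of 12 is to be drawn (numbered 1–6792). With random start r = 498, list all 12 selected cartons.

k = N/n = 6792/12 = 566
carton 1: 498
carton 2: 498 + 566 = 1064
carton 3: 1064 + 566 = 1630
carton 4: 1630 + 566 = 2196
carton 5: 2196 + 566 = 2762
carton 6: 2762 + 566 = 3328
carton 7: 3328 + 566 = 3894
carton 8: 3894 + 566 = 4460
carton 9: 4460 + 566 = 5026
carton 10: 5026 + 566 = 5592
carton 11: 5592 + 566 = 6158
carton 12: 6158 + 566 = 6724

498, 1064, 1630, 2196, 2762, 3328, 3894, 4460, 5026, 5592, 6158, 6724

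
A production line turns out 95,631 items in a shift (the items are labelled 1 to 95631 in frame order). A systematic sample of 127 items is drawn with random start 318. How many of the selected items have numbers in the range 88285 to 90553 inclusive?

k = 95631/127 = 753
First selection ≥ 88285: 318 + ⌈(88285−318)/753⌉·753 = 318 + 117×753 = 88419
Last selection ≤ 90553: 318 + ⌊(90553−318)/753⌋·753 = 318 + 119×753 = 89925
Count = 119 − 117 + 1 = 3

3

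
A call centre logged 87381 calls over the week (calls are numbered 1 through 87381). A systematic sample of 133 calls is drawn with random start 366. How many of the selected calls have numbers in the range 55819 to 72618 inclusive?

25

k = 87381/133 = 657
First selection ≥ 55819: 366 + ⌈(55819−366)/657⌉·657 = 366 + 85×657 = 56211
Last selection ≤ 72618: 366 + ⌊(72618−366)/657⌋·657 = 366 + 109×657 = 71979
Count = 109 − 85 + 1 = 25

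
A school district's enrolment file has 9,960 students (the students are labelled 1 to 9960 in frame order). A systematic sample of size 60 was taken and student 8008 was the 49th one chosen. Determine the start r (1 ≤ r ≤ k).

k = 9960/60 = 166
r = 8008 − (49−1)×166 = 8008 − 7968 = 40

40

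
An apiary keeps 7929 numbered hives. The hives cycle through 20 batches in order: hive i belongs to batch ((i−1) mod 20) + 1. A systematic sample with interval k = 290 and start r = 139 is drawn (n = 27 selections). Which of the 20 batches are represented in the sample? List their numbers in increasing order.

9, 19

Consecutive selections differ by k = 290, so their batch numbers differ by 290 mod 20 = 10.
gcd(290, 20) = 10, so the sample visits 20/10 = 2 distinct residues mod 20.
Start 139 is batch 19; the batches hit are 9, 19.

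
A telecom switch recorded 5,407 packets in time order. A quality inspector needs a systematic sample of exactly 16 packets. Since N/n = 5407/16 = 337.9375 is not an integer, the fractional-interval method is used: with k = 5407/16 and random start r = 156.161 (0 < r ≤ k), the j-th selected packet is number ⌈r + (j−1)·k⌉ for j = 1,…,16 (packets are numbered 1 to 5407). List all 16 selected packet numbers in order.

j=1: r + 0k = 156.161 → ⌈·⌉ = 157
j=2: r + 1k = 494.0985 → ⌈·⌉ = 495
j=3: r + 2k = 832.036 → ⌈·⌉ = 833
j=4: r + 3k = 1169.9735 → ⌈·⌉ = 1170
j=5: r + 4k = 1507.911 → ⌈·⌉ = 1508
j=6: r + 5k = 1845.8485 → ⌈·⌉ = 1846
j=7: r + 6k = 2183.786 → ⌈·⌉ = 2184
j=8: r + 7k = 2521.7235 → ⌈·⌉ = 2522
j=9: r + 8k = 2859.661 → ⌈·⌉ = 2860
j=10: r + 9k = 3197.5985 → ⌈·⌉ = 3198
j=11: r + 10k = 3535.536 → ⌈·⌉ = 3536
j=12: r + 11k = 3873.4735 → ⌈·⌉ = 3874
j=13: r + 12k = 4211.411 → ⌈·⌉ = 4212
j=14: r + 13k = 4549.3485 → ⌈·⌉ = 4550
j=15: r + 14k = 4887.286 → ⌈·⌉ = 4888
j=16: r + 15k = 5225.2235 → ⌈·⌉ = 5226

157, 495, 833, 1170, 1508, 1846, 2184, 2522, 2860, 3198, 3536, 3874, 4212, 4550, 4888, 5226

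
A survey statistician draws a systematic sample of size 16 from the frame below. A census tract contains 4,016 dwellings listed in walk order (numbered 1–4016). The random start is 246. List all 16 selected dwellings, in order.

246, 497, 748, 999, 1250, 1501, 1752, 2003, 2254, 2505, 2756, 3007, 3258, 3509, 3760, 4011

k = N/n = 4016/16 = 251
dwelling 1: 246
dwelling 2: 246 + 251 = 497
dwelling 3: 497 + 251 = 748
dwelling 4: 748 + 251 = 999
dwelling 5: 999 + 251 = 1250
dwelling 6: 1250 + 251 = 1501
dwelling 7: 1501 + 251 = 1752
dwelling 8: 1752 + 251 = 2003
dwelling 9: 2003 + 251 = 2254
dwelling 10: 2254 + 251 = 2505
dwelling 11: 2505 + 251 = 2756
dwelling 12: 2756 + 251 = 3007
dwelling 13: 3007 + 251 = 3258
dwelling 14: 3258 + 251 = 3509
dwelling 15: 3509 + 251 = 3760
dwelling 16: 3760 + 251 = 4011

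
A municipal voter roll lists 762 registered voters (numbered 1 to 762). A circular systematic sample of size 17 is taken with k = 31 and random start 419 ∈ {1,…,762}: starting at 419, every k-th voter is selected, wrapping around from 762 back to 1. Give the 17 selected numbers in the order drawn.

Selection 1: 419
Selection 2: 419 + 31 = 450
Selection 3: 450 + 31 = 481
Selection 4: 481 + 31 = 512
Selection 5: 512 + 31 = 543
Selection 6: 543 + 31 = 574
Selection 7: 574 + 31 = 605
Selection 8: 605 + 31 = 636
Selection 9: 636 + 31 = 667
Selection 10: 667 + 31 = 698
Selection 11: 698 + 31 = 729
Selection 12: 729 + 31 = 760
Selection 13: 760 + 31 = 791 → 791 − 762 = 29
Selection 14: 29 + 31 = 60
Selection 15: 60 + 31 = 91
Selection 16: 91 + 31 = 122
Selection 17: 122 + 31 = 153

419, 450, 481, 512, 543, 574, 605, 636, 667, 698, 729, 760, 29, 60, 91, 122, 153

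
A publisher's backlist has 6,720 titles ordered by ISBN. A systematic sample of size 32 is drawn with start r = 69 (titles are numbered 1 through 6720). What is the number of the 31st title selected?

k = 6720/32 = 210
31st selection = r + (31−1)·k = 69 + 30×210 = 69 + 6300 = 6369

6369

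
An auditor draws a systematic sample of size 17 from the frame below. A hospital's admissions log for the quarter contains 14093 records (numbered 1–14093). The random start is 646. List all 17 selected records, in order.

k = N/n = 14093/17 = 829
record 1: 646
record 2: 646 + 829 = 1475
record 3: 1475 + 829 = 2304
record 4: 2304 + 829 = 3133
record 5: 3133 + 829 = 3962
record 6: 3962 + 829 = 4791
record 7: 4791 + 829 = 5620
record 8: 5620 + 829 = 6449
record 9: 6449 + 829 = 7278
record 10: 7278 + 829 = 8107
record 11: 8107 + 829 = 8936
record 12: 8936 + 829 = 9765
record 13: 9765 + 829 = 10594
record 14: 10594 + 829 = 11423
record 15: 11423 + 829 = 12252
record 16: 12252 + 829 = 13081
record 17: 13081 + 829 = 13910

646, 1475, 2304, 3133, 3962, 4791, 5620, 6449, 7278, 8107, 8936, 9765, 10594, 11423, 12252, 13081, 13910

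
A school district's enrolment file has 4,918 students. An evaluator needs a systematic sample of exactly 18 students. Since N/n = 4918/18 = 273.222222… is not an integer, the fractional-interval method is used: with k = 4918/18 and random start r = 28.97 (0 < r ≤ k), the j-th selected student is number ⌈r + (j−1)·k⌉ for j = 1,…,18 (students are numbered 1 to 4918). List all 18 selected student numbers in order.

j=1: r + 0k = 28.97 → ⌈·⌉ = 29
j=2: r + 1k = 302.192222… → ⌈·⌉ = 303
j=3: r + 2k = 575.414444… → ⌈·⌉ = 576
j=4: r + 3k = 848.636666… → ⌈·⌉ = 849
j=5: r + 4k = 1121.858888… → ⌈·⌉ = 1122
j=6: r + 5k = 1395.081111… → ⌈·⌉ = 1396
j=7: r + 6k = 1668.303333… → ⌈·⌉ = 1669
j=8: r + 7k = 1941.525555… → ⌈·⌉ = 1942
j=9: r + 8k = 2214.747777… → ⌈·⌉ = 2215
j=10: r + 9k = 2487.97 → ⌈·⌉ = 2488
j=11: r + 10k = 2761.192222… → ⌈·⌉ = 2762
j=12: r + 11k = 3034.414444… → ⌈·⌉ = 3035
j=13: r + 12k = 3307.636666… → ⌈·⌉ = 3308
j=14: r + 13k = 3580.858888… → ⌈·⌉ = 3581
j=15: r + 14k = 3854.081111… → ⌈·⌉ = 3855
j=16: r + 15k = 4127.303333… → ⌈·⌉ = 4128
j=17: r + 16k = 4400.525555… → ⌈·⌉ = 4401
j=18: r + 17k = 4673.747777… → ⌈·⌉ = 4674

29, 303, 576, 849, 1122, 1396, 1669, 1942, 2215, 2488, 2762, 3035, 3308, 3581, 3855, 4128, 4401, 4674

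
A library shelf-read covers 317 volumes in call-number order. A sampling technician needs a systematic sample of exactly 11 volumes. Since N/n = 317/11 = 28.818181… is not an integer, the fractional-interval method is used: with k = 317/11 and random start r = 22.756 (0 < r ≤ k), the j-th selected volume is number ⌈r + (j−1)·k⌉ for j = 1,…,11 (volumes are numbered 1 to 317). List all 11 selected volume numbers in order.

j=1: r + 0k = 22.756 → ⌈·⌉ = 23
j=2: r + 1k = 51.574181… → ⌈·⌉ = 52
j=3: r + 2k = 80.392363… → ⌈·⌉ = 81
j=4: r + 3k = 109.210545… → ⌈·⌉ = 110
j=5: r + 4k = 138.028727… → ⌈·⌉ = 139
j=6: r + 5k = 166.846909… → ⌈·⌉ = 167
j=7: r + 6k = 195.665090… → ⌈·⌉ = 196
j=8: r + 7k = 224.483272… → ⌈·⌉ = 225
j=9: r + 8k = 253.301454… → ⌈·⌉ = 254
j=10: r + 9k = 282.119636… → ⌈·⌉ = 283
j=11: r + 10k = 310.937818… → ⌈·⌉ = 311

23, 52, 81, 110, 139, 167, 196, 225, 254, 283, 311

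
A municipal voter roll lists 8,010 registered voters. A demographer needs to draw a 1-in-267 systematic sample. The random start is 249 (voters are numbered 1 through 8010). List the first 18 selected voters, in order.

voter 1: 249
voter 2: 249 + 267 = 516
voter 3: 516 + 267 = 783
voter 4: 783 + 267 = 1050
voter 5: 1050 + 267 = 1317
voter 6: 1317 + 267 = 1584
voter 7: 1584 + 267 = 1851
voter 8: 1851 + 267 = 2118
voter 9: 2118 + 267 = 2385
voter 10: 2385 + 267 = 2652
voter 11: 2652 + 267 = 2919
voter 12: 2919 + 267 = 3186
voter 13: 3186 + 267 = 3453
voter 14: 3453 + 267 = 3720
voter 15: 3720 + 267 = 3987
voter 16: 3987 + 267 = 4254
voter 17: 4254 + 267 = 4521
voter 18: 4521 + 267 = 4788

249, 516, 783, 1050, 1317, 1584, 1851, 2118, 2385, 2652, 2919, 3186, 3453, 3720, 3987, 4254, 4521, 4788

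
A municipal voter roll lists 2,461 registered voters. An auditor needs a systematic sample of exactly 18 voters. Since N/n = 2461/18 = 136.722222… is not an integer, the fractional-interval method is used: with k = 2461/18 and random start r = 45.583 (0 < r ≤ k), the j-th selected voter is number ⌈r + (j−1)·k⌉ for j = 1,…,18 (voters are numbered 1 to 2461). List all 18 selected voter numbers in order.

46, 183, 320, 456, 593, 730, 866, 1003, 1140, 1277, 1413, 1550, 1687, 1823, 1960, 2097, 2234, 2370

j=1: r + 0k = 45.583 → ⌈·⌉ = 46
j=2: r + 1k = 182.305222… → ⌈·⌉ = 183
j=3: r + 2k = 319.027444… → ⌈·⌉ = 320
j=4: r + 3k = 455.749666… → ⌈·⌉ = 456
j=5: r + 4k = 592.471888… → ⌈·⌉ = 593
j=6: r + 5k = 729.194111… → ⌈·⌉ = 730
j=7: r + 6k = 865.916333… → ⌈·⌉ = 866
j=8: r + 7k = 1002.638555… → ⌈·⌉ = 1003
j=9: r + 8k = 1139.360777… → ⌈·⌉ = 1140
j=10: r + 9k = 1276.083 → ⌈·⌉ = 1277
j=11: r + 10k = 1412.805222… → ⌈·⌉ = 1413
j=12: r + 11k = 1549.527444… → ⌈·⌉ = 1550
j=13: r + 12k = 1686.249666… → ⌈·⌉ = 1687
j=14: r + 13k = 1822.971888… → ⌈·⌉ = 1823
j=15: r + 14k = 1959.694111… → ⌈·⌉ = 1960
j=16: r + 15k = 2096.416333… → ⌈·⌉ = 2097
j=17: r + 16k = 2233.138555… → ⌈·⌉ = 2234
j=18: r + 17k = 2369.860777… → ⌈·⌉ = 2370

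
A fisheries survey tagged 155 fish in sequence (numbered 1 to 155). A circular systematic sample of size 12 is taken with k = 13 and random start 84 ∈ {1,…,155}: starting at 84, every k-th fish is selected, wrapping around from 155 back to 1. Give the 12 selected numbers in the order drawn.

Selection 1: 84
Selection 2: 84 + 13 = 97
Selection 3: 97 + 13 = 110
Selection 4: 110 + 13 = 123
Selection 5: 123 + 13 = 136
Selection 6: 136 + 13 = 149
Selection 7: 149 + 13 = 162 → 162 − 155 = 7
Selection 8: 7 + 13 = 20
Selection 9: 20 + 13 = 33
Selection 10: 33 + 13 = 46
Selection 11: 46 + 13 = 59
Selection 12: 59 + 13 = 72

84, 97, 110, 123, 136, 149, 7, 20, 33, 46, 59, 72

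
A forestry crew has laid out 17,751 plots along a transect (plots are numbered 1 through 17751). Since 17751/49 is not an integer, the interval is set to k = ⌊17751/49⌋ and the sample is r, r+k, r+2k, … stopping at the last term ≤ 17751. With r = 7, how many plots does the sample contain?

k = ⌊17751/49⌋ = 362
Achieved size = ⌊(17751 − 7)/362⌋ + 1 = ⌊17744/362⌋ + 1 = 49 + 1 = 50
(last selection: 7 + 49×362 = 17745 ≤ 17751; next would be 18107 > 17751)

50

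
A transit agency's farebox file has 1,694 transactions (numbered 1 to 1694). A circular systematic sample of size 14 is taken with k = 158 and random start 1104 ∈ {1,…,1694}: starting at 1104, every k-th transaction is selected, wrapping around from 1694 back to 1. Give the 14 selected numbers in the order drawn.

Selection 1: 1104
Selection 2: 1104 + 158 = 1262
Selection 3: 1262 + 158 = 1420
Selection 4: 1420 + 158 = 1578
Selection 5: 1578 + 158 = 1736 → 1736 − 1694 = 42
Selection 6: 42 + 158 = 200
Selection 7: 200 + 158 = 358
Selection 8: 358 + 158 = 516
Selection 9: 516 + 158 = 674
Selection 10: 674 + 158 = 832
Selection 11: 832 + 158 = 990
Selection 12: 990 + 158 = 1148
Selection 13: 1148 + 158 = 1306
Selection 14: 1306 + 158 = 1464

1104, 1262, 1420, 1578, 42, 200, 358, 516, 674, 832, 990, 1148, 1306, 1464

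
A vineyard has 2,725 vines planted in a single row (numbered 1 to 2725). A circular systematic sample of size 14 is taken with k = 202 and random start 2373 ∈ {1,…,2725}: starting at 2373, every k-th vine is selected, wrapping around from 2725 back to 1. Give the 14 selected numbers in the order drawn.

Selection 1: 2373
Selection 2: 2373 + 202 = 2575
Selection 3: 2575 + 202 = 2777 → 2777 − 2725 = 52
Selection 4: 52 + 202 = 254
Selection 5: 254 + 202 = 456
Selection 6: 456 + 202 = 658
Selection 7: 658 + 202 = 860
Selection 8: 860 + 202 = 1062
Selection 9: 1062 + 202 = 1264
Selection 10: 1264 + 202 = 1466
Selection 11: 1466 + 202 = 1668
Selection 12: 1668 + 202 = 1870
Selection 13: 1870 + 202 = 2072
Selection 14: 2072 + 202 = 2274

2373, 2575, 52, 254, 456, 658, 860, 1062, 1264, 1466, 1668, 1870, 2072, 2274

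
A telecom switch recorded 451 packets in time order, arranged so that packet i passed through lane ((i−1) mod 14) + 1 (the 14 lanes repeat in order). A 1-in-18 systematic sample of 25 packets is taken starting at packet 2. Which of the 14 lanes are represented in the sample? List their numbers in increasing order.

Consecutive selections differ by k = 18, so their lane numbers differ by 18 mod 14 = 4.
gcd(18, 14) = 2, so the sample visits 14/2 = 7 distinct residues mod 14.
Start 2 is lane 2; the lanes hit are 2, 4, 6, 8, 10, 12, 14.

2, 4, 6, 8, 10, 12, 14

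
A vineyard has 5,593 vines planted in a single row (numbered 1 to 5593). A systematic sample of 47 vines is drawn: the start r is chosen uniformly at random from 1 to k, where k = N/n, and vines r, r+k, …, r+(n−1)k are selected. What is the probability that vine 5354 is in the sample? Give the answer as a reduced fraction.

k = 5593/47 = 119.
Vine 5354 is selected iff r ≡ 5354 (mod 119); exactly one such r in {1,…,119}.
Inclusion probability = 1/119.

1/119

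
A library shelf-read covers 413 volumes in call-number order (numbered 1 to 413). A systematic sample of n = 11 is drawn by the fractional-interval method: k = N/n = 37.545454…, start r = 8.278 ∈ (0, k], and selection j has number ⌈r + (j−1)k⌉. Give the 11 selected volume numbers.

j=1: r + 0k = 8.278 → ⌈·⌉ = 9
j=2: r + 1k = 45.823454… → ⌈·⌉ = 46
j=3: r + 2k = 83.368909… → ⌈·⌉ = 84
j=4: r + 3k = 120.914363… → ⌈·⌉ = 121
j=5: r + 4k = 158.459818… → ⌈·⌉ = 159
j=6: r + 5k = 196.005272… → ⌈·⌉ = 197
j=7: r + 6k = 233.550727… → ⌈·⌉ = 234
j=8: r + 7k = 271.096181… → ⌈·⌉ = 272
j=9: r + 8k = 308.641636… → ⌈·⌉ = 309
j=10: r + 9k = 346.187090… → ⌈·⌉ = 347
j=11: r + 10k = 383.732545… → ⌈·⌉ = 384

9, 46, 84, 121, 159, 197, 234, 272, 309, 347, 384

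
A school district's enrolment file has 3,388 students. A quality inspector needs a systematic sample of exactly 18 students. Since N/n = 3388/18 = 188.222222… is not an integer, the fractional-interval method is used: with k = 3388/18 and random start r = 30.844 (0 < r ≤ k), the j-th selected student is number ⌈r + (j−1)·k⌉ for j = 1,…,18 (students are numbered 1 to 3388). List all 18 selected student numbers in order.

31, 220, 408, 596, 784, 972, 1161, 1349, 1537, 1725, 1914, 2102, 2290, 2478, 2666, 2855, 3043, 3231

j=1: r + 0k = 30.844 → ⌈·⌉ = 31
j=2: r + 1k = 219.066222… → ⌈·⌉ = 220
j=3: r + 2k = 407.288444… → ⌈·⌉ = 408
j=4: r + 3k = 595.510666… → ⌈·⌉ = 596
j=5: r + 4k = 783.732888… → ⌈·⌉ = 784
j=6: r + 5k = 971.955111… → ⌈·⌉ = 972
j=7: r + 6k = 1160.177333… → ⌈·⌉ = 1161
j=8: r + 7k = 1348.399555… → ⌈·⌉ = 1349
j=9: r + 8k = 1536.621777… → ⌈·⌉ = 1537
j=10: r + 9k = 1724.844 → ⌈·⌉ = 1725
j=11: r + 10k = 1913.066222… → ⌈·⌉ = 1914
j=12: r + 11k = 2101.288444… → ⌈·⌉ = 2102
j=13: r + 12k = 2289.510666… → ⌈·⌉ = 2290
j=14: r + 13k = 2477.732888… → ⌈·⌉ = 2478
j=15: r + 14k = 2665.955111… → ⌈·⌉ = 2666
j=16: r + 15k = 2854.177333… → ⌈·⌉ = 2855
j=17: r + 16k = 3042.399555… → ⌈·⌉ = 3043
j=18: r + 17k = 3230.621777… → ⌈·⌉ = 3231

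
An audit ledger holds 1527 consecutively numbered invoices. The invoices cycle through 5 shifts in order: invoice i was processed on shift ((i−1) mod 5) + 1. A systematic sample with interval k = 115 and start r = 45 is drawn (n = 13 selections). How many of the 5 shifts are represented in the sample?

Consecutive selections differ by k = 115, so their shift numbers differ by 115 mod 5 = 0.
gcd(115, 5) = 5, so the sample visits 5/5 = 1 distinct residues mod 5.
Start 45 is shift 5; the shifts hit are 5.

1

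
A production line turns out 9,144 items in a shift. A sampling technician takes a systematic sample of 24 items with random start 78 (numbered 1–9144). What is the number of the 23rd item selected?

k = 9144/24 = 381
23rd selection = r + (23−1)·k = 78 + 22×381 = 78 + 8382 = 8460

8460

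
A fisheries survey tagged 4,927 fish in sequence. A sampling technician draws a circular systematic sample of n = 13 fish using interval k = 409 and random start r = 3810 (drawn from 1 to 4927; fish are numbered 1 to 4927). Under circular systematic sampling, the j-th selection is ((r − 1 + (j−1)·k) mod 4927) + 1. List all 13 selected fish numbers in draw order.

Selection 1: 3810
Selection 2: 3810 + 409 = 4219
Selection 3: 4219 + 409 = 4628
Selection 4: 4628 + 409 = 5037 → 5037 − 4927 = 110
Selection 5: 110 + 409 = 519
Selection 6: 519 + 409 = 928
Selection 7: 928 + 409 = 1337
Selection 8: 1337 + 409 = 1746
Selection 9: 1746 + 409 = 2155
Selection 10: 2155 + 409 = 2564
Selection 11: 2564 + 409 = 2973
Selection 12: 2973 + 409 = 3382
Selection 13: 3382 + 409 = 3791

3810, 4219, 4628, 110, 519, 928, 1337, 1746, 2155, 2564, 2973, 3382, 3791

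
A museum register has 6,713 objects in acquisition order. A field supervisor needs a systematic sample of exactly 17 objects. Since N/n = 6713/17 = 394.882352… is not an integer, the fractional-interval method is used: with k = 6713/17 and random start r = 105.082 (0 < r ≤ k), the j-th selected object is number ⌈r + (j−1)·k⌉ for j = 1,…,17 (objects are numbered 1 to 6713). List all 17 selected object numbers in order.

106, 500, 895, 1290, 1685, 2080, 2475, 2870, 3265, 3660, 4054, 4449, 4844, 5239, 5634, 6029, 6424

j=1: r + 0k = 105.082 → ⌈·⌉ = 106
j=2: r + 1k = 499.964352… → ⌈·⌉ = 500
j=3: r + 2k = 894.846705… → ⌈·⌉ = 895
j=4: r + 3k = 1289.729058… → ⌈·⌉ = 1290
j=5: r + 4k = 1684.611411… → ⌈·⌉ = 1685
j=6: r + 5k = 2079.493764… → ⌈·⌉ = 2080
j=7: r + 6k = 2474.376117… → ⌈·⌉ = 2475
j=8: r + 7k = 2869.258470… → ⌈·⌉ = 2870
j=9: r + 8k = 3264.140823… → ⌈·⌉ = 3265
j=10: r + 9k = 3659.023176… → ⌈·⌉ = 3660
j=11: r + 10k = 4053.905529… → ⌈·⌉ = 4054
j=12: r + 11k = 4448.787882… → ⌈·⌉ = 4449
j=13: r + 12k = 4843.670235… → ⌈·⌉ = 4844
j=14: r + 13k = 5238.552588… → ⌈·⌉ = 5239
j=15: r + 14k = 5633.434941… → ⌈·⌉ = 5634
j=16: r + 15k = 6028.317294… → ⌈·⌉ = 6029
j=17: r + 16k = 6423.199647… → ⌈·⌉ = 6424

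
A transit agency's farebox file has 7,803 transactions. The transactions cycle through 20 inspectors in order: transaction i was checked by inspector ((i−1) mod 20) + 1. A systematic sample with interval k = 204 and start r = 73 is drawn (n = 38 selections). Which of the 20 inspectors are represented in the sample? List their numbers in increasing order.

Consecutive selections differ by k = 204, so their inspector numbers differ by 204 mod 20 = 4.
gcd(204, 20) = 4, so the sample visits 20/4 = 5 distinct residues mod 20.
Start 73 is inspector 13; the inspectors hit are 1, 5, 9, 13, 17.

1, 5, 9, 13, 17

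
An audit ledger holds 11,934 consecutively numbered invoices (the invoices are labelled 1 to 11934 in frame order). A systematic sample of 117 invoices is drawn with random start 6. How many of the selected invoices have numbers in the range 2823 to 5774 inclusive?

k = 11934/117 = 102
First selection ≥ 2823: 6 + ⌈(2823−6)/102⌉·102 = 6 + 28×102 = 2862
Last selection ≤ 5774: 6 + ⌊(5774−6)/102⌋·102 = 6 + 56×102 = 5718
Count = 56 − 28 + 1 = 29

29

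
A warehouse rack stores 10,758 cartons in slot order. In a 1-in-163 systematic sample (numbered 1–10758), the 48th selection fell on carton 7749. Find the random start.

88

k = 163
r = 7749 − (48−1)×163 = 7749 − 7661 = 88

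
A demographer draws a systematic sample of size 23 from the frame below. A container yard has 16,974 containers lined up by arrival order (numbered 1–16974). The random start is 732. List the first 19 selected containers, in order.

k = N/n = 16974/23 = 738
container 1: 732
container 2: 732 + 738 = 1470
container 3: 1470 + 738 = 2208
container 4: 2208 + 738 = 2946
container 5: 2946 + 738 = 3684
container 6: 3684 + 738 = 4422
container 7: 4422 + 738 = 5160
container 8: 5160 + 738 = 5898
container 9: 5898 + 738 = 6636
container 10: 6636 + 738 = 7374
container 11: 7374 + 738 = 8112
container 12: 8112 + 738 = 8850
container 13: 8850 + 738 = 9588
container 14: 9588 + 738 = 10326
container 15: 10326 + 738 = 11064
container 16: 11064 + 738 = 11802
container 17: 11802 + 738 = 12540
container 18: 12540 + 738 = 13278
container 19: 13278 + 738 = 14016

732, 1470, 2208, 2946, 3684, 4422, 5160, 5898, 6636, 7374, 8112, 8850, 9588, 10326, 11064, 11802, 12540, 13278, 14016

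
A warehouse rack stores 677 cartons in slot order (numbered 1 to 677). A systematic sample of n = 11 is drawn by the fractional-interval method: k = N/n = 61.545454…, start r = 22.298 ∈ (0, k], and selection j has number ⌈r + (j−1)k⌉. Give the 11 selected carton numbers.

23, 84, 146, 207, 269, 331, 392, 454, 515, 577, 638

j=1: r + 0k = 22.298 → ⌈·⌉ = 23
j=2: r + 1k = 83.843454… → ⌈·⌉ = 84
j=3: r + 2k = 145.388909… → ⌈·⌉ = 146
j=4: r + 3k = 206.934363… → ⌈·⌉ = 207
j=5: r + 4k = 268.479818… → ⌈·⌉ = 269
j=6: r + 5k = 330.025272… → ⌈·⌉ = 331
j=7: r + 6k = 391.570727… → ⌈·⌉ = 392
j=8: r + 7k = 453.116181… → ⌈·⌉ = 454
j=9: r + 8k = 514.661636… → ⌈·⌉ = 515
j=10: r + 9k = 576.207090… → ⌈·⌉ = 577
j=11: r + 10k = 637.752545… → ⌈·⌉ = 638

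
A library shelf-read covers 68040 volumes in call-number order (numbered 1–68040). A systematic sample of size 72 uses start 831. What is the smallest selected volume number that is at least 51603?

51861

k = 68040/72 = 945
Steps past start: ⌈(51603 − 831)/945⌉ = ⌈50772/945⌉ = 54
Selected volume: 831 + 54×945 = 51861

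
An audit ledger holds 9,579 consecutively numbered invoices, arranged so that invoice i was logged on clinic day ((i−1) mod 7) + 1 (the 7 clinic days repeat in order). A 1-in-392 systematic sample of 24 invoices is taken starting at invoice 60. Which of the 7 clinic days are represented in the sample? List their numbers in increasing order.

4

Consecutive selections differ by k = 392, so their clinic day numbers differ by 392 mod 7 = 0.
gcd(392, 7) = 7, so the sample visits 7/7 = 1 distinct residues mod 7.
Start 60 is clinic day 4; the clinic days hit are 4.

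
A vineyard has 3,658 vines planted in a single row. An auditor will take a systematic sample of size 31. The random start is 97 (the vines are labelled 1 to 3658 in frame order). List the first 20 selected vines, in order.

97, 215, 333, 451, 569, 687, 805, 923, 1041, 1159, 1277, 1395, 1513, 1631, 1749, 1867, 1985, 2103, 2221, 2339

k = N/n = 3658/31 = 118
vine 1: 97
vine 2: 97 + 118 = 215
vine 3: 215 + 118 = 333
vine 4: 333 + 118 = 451
vine 5: 451 + 118 = 569
vine 6: 569 + 118 = 687
vine 7: 687 + 118 = 805
vine 8: 805 + 118 = 923
vine 9: 923 + 118 = 1041
vine 10: 1041 + 118 = 1159
vine 11: 1159 + 118 = 1277
vine 12: 1277 + 118 = 1395
vine 13: 1395 + 118 = 1513
vine 14: 1513 + 118 = 1631
vine 15: 1631 + 118 = 1749
vine 16: 1749 + 118 = 1867
vine 17: 1867 + 118 = 1985
vine 18: 1985 + 118 = 2103
vine 19: 2103 + 118 = 2221
vine 20: 2221 + 118 = 2339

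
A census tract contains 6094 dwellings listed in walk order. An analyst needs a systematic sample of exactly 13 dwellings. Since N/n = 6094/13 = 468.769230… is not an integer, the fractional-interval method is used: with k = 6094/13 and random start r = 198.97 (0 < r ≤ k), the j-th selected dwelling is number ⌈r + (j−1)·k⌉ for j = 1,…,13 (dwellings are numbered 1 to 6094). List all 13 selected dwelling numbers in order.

j=1: r + 0k = 198.97 → ⌈·⌉ = 199
j=2: r + 1k = 667.739230… → ⌈·⌉ = 668
j=3: r + 2k = 1136.508461… → ⌈·⌉ = 1137
j=4: r + 3k = 1605.277692… → ⌈·⌉ = 1606
j=5: r + 4k = 2074.046923… → ⌈·⌉ = 2075
j=6: r + 5k = 2542.816153… → ⌈·⌉ = 2543
j=7: r + 6k = 3011.585384… → ⌈·⌉ = 3012
j=8: r + 7k = 3480.354615… → ⌈·⌉ = 3481
j=9: r + 8k = 3949.123846… → ⌈·⌉ = 3950
j=10: r + 9k = 4417.893076… → ⌈·⌉ = 4418
j=11: r + 10k = 4886.662307… → ⌈·⌉ = 4887
j=12: r + 11k = 5355.431538… → ⌈·⌉ = 5356
j=13: r + 12k = 5824.200769… → ⌈·⌉ = 5825

199, 668, 1137, 1606, 2075, 2543, 3012, 3481, 3950, 4418, 4887, 5356, 5825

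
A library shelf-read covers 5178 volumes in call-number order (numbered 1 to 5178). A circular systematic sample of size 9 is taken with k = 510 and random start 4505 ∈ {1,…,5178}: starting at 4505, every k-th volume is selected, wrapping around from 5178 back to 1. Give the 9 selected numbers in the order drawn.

Selection 1: 4505
Selection 2: 4505 + 510 = 5015
Selection 3: 5015 + 510 = 5525 → 5525 − 5178 = 347
Selection 4: 347 + 510 = 857
Selection 5: 857 + 510 = 1367
Selection 6: 1367 + 510 = 1877
Selection 7: 1877 + 510 = 2387
Selection 8: 2387 + 510 = 2897
Selection 9: 2897 + 510 = 3407

4505, 5015, 347, 857, 1367, 1877, 2387, 2897, 3407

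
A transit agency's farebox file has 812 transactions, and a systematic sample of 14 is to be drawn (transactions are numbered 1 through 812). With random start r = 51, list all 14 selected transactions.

51, 109, 167, 225, 283, 341, 399, 457, 515, 573, 631, 689, 747, 805

k = N/n = 812/14 = 58
transaction 1: 51
transaction 2: 51 + 58 = 109
transaction 3: 109 + 58 = 167
transaction 4: 167 + 58 = 225
transaction 5: 225 + 58 = 283
transaction 6: 283 + 58 = 341
transaction 7: 341 + 58 = 399
transaction 8: 399 + 58 = 457
transaction 9: 457 + 58 = 515
transaction 10: 515 + 58 = 573
transaction 11: 573 + 58 = 631
transaction 12: 631 + 58 = 689
transaction 13: 689 + 58 = 747
transaction 14: 747 + 58 = 805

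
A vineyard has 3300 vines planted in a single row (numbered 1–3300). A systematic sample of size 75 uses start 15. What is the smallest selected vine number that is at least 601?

631

k = 3300/75 = 44
Steps past start: ⌈(601 − 15)/44⌉ = ⌈586/44⌉ = 14
Selected vine: 15 + 14×44 = 631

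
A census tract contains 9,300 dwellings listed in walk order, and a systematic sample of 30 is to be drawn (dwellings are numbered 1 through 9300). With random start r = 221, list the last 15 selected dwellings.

k = N/n = 9300/30 = 310
16th selection = 221 + 15×310 = 4871
17th: 4871 + 310 = 5181
18th: 5181 + 310 = 5491
19th: 5491 + 310 = 5801
20th: 5801 + 310 = 6111
21st: 6111 + 310 = 6421
22nd: 6421 + 310 = 6731
23rd: 6731 + 310 = 7041
24th: 7041 + 310 = 7351
25th: 7351 + 310 = 7661
26th: 7661 + 310 = 7971
27th: 7971 + 310 = 8281
28th: 8281 + 310 = 8591
29th: 8591 + 310 = 8901
30th: 8901 + 310 = 9211

4871, 5181, 5491, 5801, 6111, 6421, 6731, 7041, 7351, 7661, 7971, 8281, 8591, 8901, 9211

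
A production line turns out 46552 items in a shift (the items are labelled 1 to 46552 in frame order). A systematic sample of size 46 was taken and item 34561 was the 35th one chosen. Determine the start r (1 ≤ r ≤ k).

k = 46552/46 = 1012
r = 34561 − (35−1)×1012 = 34561 − 34408 = 153

153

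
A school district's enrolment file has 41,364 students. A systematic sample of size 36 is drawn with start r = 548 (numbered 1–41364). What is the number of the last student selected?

k = 41364/36 = 1149
36th selection = r + (36−1)·k = 548 + 35×1149 = 548 + 40215 = 40763

40763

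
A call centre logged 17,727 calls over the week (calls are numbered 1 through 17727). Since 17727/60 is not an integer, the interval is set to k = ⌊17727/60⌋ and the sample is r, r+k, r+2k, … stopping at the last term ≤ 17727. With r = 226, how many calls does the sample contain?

k = ⌊17727/60⌋ = 295
Achieved size = ⌊(17727 − 226)/295⌋ + 1 = ⌊17501/295⌋ + 1 = 59 + 1 = 60
(last selection: 226 + 59×295 = 17631 ≤ 17727; next would be 17926 > 17727)

60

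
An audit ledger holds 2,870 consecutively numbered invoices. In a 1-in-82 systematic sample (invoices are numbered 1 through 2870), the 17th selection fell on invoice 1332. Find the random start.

k = 82
r = 1332 − (17−1)×82 = 1332 − 1312 = 20

20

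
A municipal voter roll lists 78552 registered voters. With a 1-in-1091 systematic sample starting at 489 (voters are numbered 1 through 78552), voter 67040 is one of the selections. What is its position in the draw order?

k = 1091
position = (67040 − 489)/1091 + 1 = 66551/1091 + 1 = 61 + 1 = 62

62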